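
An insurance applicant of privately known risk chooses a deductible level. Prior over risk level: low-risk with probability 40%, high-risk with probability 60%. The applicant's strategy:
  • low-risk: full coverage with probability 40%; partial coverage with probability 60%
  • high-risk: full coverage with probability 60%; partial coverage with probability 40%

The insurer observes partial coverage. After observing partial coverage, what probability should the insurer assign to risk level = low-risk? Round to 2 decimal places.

P(partial coverage) = 0.4·0.6 + 0.6·0.4 = 0.48
P(low-risk | partial coverage) = (0.4·0.6) / 0.48 = 0.24 / 0.48 = 0.5

0.50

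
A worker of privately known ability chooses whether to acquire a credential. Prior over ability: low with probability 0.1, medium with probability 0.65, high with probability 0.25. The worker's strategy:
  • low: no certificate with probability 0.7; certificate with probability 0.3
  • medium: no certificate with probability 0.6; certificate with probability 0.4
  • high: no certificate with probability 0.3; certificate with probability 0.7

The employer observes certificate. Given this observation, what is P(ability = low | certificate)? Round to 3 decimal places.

0.065

P(certificate) = 0.1·0.3 + 0.65·0.4 + 0.25·0.7 = 0.465
P(low | certificate) = (0.1·0.3) / 0.465 = 0.03 / 0.465 = 0.0645161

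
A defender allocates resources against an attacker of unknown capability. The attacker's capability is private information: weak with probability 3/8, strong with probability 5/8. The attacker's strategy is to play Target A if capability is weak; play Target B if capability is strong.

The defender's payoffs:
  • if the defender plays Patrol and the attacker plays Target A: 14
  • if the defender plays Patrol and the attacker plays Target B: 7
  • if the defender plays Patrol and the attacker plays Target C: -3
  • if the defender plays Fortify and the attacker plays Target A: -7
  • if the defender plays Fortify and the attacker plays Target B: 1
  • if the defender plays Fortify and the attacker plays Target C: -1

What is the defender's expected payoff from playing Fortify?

E[Fortify] = 3/8·(-7) + 5/8·1 = (-21/8) + 5/8 = -2

-2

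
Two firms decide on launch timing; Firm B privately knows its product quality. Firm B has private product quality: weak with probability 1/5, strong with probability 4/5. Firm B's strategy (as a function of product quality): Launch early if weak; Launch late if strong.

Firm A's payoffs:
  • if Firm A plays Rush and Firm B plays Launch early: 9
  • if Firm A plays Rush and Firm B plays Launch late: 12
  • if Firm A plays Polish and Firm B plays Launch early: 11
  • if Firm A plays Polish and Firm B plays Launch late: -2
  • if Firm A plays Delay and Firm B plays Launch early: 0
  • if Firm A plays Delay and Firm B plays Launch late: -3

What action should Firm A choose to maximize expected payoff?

E[Rush] = 1/5·(9) + 4/5·(12) = 57/5
E[Polish] = 1/5·(11) + 4/5·(-2) = 3/5
E[Delay] = 1/5·(0) + 4/5·(-3) = -12/5
Best response: Rush (57/5 is the largest).

Rush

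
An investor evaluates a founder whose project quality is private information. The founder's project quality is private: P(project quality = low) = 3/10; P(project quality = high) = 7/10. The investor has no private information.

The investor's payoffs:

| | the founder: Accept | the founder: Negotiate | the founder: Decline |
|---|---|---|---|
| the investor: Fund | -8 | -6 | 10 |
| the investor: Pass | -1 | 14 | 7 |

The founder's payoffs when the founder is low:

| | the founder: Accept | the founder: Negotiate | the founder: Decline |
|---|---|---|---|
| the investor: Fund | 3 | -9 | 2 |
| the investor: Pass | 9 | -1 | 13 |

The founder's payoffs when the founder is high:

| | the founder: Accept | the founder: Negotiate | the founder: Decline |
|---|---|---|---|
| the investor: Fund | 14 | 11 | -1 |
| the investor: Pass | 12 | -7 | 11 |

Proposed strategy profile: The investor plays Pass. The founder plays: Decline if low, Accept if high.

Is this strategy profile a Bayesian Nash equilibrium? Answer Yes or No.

Yes

The investor plays Pass: E[Pass] = 3/10·(7) + 7/10·(-1) = 7/5; E[Fund] = -13/5. Best-responding. ✓
The founder (project quality low), facing Pass: Accept gives 9, Negotiate gives -1, Decline gives 13. Proposed Decline is best. ✓
The founder (project quality high), facing Pass: Accept gives 12, Negotiate gives -7, Decline gives 11. Proposed Accept is best. ✓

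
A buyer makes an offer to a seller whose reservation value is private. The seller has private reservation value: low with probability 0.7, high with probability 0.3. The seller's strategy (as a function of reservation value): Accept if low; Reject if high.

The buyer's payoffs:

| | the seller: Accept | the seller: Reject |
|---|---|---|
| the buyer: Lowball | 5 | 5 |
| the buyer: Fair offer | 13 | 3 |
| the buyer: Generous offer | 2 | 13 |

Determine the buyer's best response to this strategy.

E[Lowball] = 0.7·(5) + 0.3·(5) = 5
E[Fair offer] = 0.7·(13) + 0.3·(3) = 10
E[Generous offer] = 0.7·(2) + 0.3·(13) = 5.3
Best response: Fair offer (10 is the largest).

Fair offer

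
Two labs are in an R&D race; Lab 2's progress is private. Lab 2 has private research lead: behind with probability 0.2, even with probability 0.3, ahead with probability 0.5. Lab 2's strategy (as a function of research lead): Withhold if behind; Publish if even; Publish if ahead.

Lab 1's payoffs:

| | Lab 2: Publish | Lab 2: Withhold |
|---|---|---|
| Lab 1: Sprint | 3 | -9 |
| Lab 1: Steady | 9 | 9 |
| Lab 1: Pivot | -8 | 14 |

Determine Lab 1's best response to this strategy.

E[Sprint] = 0.2·(-9) + 0.3·(3) + 0.5·(3) = 0.6
E[Steady] = 0.2·(9) + 0.3·(9) + 0.5·(9) = 9
E[Pivot] = 0.2·(14) + 0.3·(-8) + 0.5·(-8) = -3.6
Best response: Steady (9 is the largest).

Steady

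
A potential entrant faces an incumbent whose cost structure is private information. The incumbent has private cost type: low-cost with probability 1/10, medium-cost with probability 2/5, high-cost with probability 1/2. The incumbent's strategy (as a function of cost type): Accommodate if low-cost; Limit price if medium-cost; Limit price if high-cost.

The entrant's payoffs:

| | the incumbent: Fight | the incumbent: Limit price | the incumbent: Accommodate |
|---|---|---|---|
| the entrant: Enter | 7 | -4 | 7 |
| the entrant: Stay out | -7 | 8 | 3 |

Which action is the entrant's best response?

E[Enter] = 1/10·(7) + 2/5·(-4) + 1/2·(-4) = -29/10
E[Stay out] = 1/10·(3) + 2/5·(8) + 1/2·(8) = 15/2
Best response: Stay out (15/2 is the largest).

Stay out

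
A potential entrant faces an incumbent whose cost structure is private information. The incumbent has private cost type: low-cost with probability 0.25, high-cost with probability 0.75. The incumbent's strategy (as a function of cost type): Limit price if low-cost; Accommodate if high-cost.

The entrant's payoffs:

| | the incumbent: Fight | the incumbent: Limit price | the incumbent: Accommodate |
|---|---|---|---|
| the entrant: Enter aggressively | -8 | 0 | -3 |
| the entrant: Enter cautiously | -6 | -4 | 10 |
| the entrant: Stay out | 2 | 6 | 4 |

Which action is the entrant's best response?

Compute the entrant's expected payoff for each action, taking the expectation over the incumbent's type.
E[Enter aggressively] = 0.25·(0) + 0.75·(-3) = -2.25
E[Enter cautiously] = 0.25·(-4) + 0.75·(10) = 6.5
E[Stay out] = 0.25·(6) + 0.75·(4) = 4.5
Best response: Enter cautiously (6.5 is the largest).

Enter cautiously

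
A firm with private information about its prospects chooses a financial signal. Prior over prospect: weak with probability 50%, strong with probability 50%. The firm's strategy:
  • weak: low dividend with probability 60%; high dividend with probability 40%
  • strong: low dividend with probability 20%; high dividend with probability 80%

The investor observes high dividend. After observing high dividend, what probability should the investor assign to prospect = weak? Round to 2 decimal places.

P(high dividend) = 0.5·0.4 + 0.5·0.8 = 0.6
P(weak | high dividend) = (0.5·0.4) / 0.6 = 0.2 / 0.6 = 0.333333

0.33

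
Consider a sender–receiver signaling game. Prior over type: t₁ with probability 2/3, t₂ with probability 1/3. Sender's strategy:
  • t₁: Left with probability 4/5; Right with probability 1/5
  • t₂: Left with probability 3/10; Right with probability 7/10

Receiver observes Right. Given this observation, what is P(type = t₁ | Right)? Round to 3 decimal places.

0.364

Apply Bayes' rule using the sender's strategy as the likelihood.
P(Right) = (2/3)·(1/5) + (1/3)·(7/10) = 11/30
P(t₁ | Right) = ((2/3)·(1/5)) / (11/30) = (2/15) / (11/30) = 4/11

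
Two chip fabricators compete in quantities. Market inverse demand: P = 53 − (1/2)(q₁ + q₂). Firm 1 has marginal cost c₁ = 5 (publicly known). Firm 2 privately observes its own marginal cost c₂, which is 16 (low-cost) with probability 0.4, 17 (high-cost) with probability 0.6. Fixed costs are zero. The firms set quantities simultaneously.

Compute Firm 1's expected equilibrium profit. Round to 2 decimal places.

789.37

Each type of Firm 2 best-responds to q₁; Firm 1 best-responds to the expected q₂ over Firm 2's types.
Firm 2 with cost c maximizes (53 − (1/2)(q₁+q₂) − c)·q₂, giving q₂(c) = (53 − c − (1/2)q₁).
E[c₂] = 0.4·16 + 0.6·17 = 16.6
Firm 1's FOC against E[q₂] yields q₁ = (53 − 2·5 + E[c₂])/(3/2) = (53 − 10 + 16.6)/(3/2) = 39.7333.
E[P] = 53 − (1/2)·(q₁ + E[q₂]) = 24.8667; Firm 1's expected profit = (E[P] − 5)·q₁ = (24.8667 − 5)·39.7333 = 789.369.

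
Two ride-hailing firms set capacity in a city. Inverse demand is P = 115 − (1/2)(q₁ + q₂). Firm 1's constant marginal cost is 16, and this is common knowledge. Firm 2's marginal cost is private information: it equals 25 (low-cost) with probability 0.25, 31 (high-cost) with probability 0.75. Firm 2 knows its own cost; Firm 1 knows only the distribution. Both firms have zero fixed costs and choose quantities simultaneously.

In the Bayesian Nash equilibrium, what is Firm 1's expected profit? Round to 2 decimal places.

2812.50

Firm 2 with cost c maximizes (115 − (1/2)(q₁+q₂) − c)·q₂, giving q₂(c) = (115 − c − (1/2)q₁).
E[c₂] = 0.25·25 + 0.75·31 = 29.5
Firm 1's FOC against E[q₂] yields q₁ = (115 − 2·16 + E[c₂])/(3/2) = (115 − 32 + 29.5)/(3/2) = 75.
E[P] = 115 − (1/2)·(q₁ + E[q₂]) = 53.5; Firm 1's expected profit = (E[P] − 16)·q₁ = (53.5 − 16)·75 = 2812.5.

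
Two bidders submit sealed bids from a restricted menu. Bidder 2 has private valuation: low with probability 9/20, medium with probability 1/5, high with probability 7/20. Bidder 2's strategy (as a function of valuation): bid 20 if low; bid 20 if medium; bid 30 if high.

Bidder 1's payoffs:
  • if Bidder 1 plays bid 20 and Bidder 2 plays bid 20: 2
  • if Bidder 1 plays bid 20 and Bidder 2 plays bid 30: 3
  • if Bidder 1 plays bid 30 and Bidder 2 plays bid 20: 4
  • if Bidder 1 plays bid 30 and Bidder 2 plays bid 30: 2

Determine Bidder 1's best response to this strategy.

E[bid 20] = 9/20·(2) + 1/5·(2) + 7/20·(3) = 47/20
E[bid 30] = 9/20·(4) + 1/5·(4) + 7/20·(2) = 33/10
Best response: bid 30 (33/10 is the largest).

bid 30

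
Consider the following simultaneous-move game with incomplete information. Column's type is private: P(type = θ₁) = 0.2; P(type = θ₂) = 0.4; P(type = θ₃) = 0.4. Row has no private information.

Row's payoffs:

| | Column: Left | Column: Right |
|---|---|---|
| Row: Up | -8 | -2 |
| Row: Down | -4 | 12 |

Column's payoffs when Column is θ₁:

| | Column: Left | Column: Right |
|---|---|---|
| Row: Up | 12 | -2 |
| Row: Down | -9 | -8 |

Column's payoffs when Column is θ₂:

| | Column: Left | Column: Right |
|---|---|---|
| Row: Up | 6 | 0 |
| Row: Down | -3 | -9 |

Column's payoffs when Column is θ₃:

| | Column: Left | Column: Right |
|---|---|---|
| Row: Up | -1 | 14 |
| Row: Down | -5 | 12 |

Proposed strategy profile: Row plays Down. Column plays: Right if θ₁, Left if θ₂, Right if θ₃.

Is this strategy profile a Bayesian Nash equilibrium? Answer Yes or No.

Row plays Down: E[Down] = 0.2·(12) + 0.4·(-4) + 0.4·(12) = 5.6; E[Up] = -4.4. Best-responding. ✓
Column (type θ₁), facing Down: Left gives -9, Right gives -8. Proposed Right is best. ✓
Column (type θ₂), facing Down: Left gives -3, Right gives -9. Proposed Left is best. ✓
Column (type θ₃), facing Down: Left gives -5, Right gives 12. Proposed Right is best. ✓

Yes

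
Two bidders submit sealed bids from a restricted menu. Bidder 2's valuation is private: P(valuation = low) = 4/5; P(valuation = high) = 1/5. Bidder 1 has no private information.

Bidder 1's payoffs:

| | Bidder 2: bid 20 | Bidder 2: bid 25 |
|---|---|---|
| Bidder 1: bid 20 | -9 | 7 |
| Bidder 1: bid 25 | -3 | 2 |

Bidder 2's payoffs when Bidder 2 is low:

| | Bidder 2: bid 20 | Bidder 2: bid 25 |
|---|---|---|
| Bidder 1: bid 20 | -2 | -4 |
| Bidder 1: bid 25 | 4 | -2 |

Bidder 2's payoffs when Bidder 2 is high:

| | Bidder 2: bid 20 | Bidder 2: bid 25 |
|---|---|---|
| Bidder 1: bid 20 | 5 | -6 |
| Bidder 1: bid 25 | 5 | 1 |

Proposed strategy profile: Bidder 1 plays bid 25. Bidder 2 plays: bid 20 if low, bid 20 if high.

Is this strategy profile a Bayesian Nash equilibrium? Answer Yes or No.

Yes

Bidder 1 plays bid 25: E[bid 25] = 4/5·(-3) + 1/5·(-3) = -3; E[bid 20] = -9. Best-responding. ✓
Bidder 2 (valuation low), facing bid 25: bid 20 gives 4, bid 25 gives -2. Proposed bid 20 is best. ✓
Bidder 2 (valuation high), facing bid 25: bid 20 gives 5, bid 25 gives 1. Proposed bid 20 is best. ✓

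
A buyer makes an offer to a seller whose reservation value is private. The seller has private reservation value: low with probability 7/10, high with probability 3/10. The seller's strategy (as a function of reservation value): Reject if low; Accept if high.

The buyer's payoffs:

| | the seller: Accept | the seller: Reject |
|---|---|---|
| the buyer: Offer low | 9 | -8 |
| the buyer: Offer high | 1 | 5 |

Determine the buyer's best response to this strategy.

E[Offer low] = 7/10·(-8) + 3/10·(9) = -29/10
E[Offer high] = 7/10·(5) + 3/10·(1) = 19/5
Best response: Offer high (19/5 is the largest).

Offer high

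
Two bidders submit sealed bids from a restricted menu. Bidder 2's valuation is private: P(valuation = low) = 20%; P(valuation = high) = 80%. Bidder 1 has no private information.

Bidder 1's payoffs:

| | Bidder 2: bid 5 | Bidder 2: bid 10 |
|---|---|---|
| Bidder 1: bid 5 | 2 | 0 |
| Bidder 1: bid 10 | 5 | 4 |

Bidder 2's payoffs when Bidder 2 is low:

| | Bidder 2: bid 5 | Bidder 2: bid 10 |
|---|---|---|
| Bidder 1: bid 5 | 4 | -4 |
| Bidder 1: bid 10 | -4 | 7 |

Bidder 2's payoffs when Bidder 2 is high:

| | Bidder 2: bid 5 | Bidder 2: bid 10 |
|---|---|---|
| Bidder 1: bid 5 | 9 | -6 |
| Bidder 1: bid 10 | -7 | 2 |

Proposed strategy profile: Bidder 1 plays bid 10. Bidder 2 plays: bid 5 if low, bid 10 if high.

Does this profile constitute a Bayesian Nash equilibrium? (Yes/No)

Bidder 1 plays bid 10: E[bid 10] = 0.2·(5) + 0.8·(4) = 4.2; E[bid 5] = 0.4. Best-responding. ✓
Bidder 2 (valuation low), facing bid 10: bid 5 gives -4, bid 10 gives 7. Proposed bid 5 is not best — profitable deviation exists. ✗
Bidder 2 (valuation high), facing bid 10: bid 5 gives -7, bid 10 gives 2. Proposed bid 10 is best. ✓

No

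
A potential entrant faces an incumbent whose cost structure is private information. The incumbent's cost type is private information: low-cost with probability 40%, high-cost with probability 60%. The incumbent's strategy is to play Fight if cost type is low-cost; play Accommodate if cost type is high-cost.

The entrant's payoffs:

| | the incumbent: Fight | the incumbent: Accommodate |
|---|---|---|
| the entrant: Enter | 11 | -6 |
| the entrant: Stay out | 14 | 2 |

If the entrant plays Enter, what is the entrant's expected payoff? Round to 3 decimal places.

0.800

Take the expectation over the incumbent's cost type, weighting each type's action by its prior probability.
E[Enter] = 0.4·11 + 0.6·(-6) = 4.4 + (-3.6) = 0.8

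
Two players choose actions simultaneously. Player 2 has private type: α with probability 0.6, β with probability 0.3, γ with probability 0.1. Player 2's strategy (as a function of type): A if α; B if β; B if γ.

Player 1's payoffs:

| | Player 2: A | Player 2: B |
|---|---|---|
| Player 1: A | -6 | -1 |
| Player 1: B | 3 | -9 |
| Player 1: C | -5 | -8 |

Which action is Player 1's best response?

B

E[A] = 0.6·(-6) + 0.3·(-1) + 0.1·(-1) = -4
E[B] = 0.6·(3) + 0.3·(-9) + 0.1·(-9) = -1.8
E[C] = 0.6·(-5) + 0.3·(-8) + 0.1·(-8) = -6.2
Best response: B (-1.8 is the largest).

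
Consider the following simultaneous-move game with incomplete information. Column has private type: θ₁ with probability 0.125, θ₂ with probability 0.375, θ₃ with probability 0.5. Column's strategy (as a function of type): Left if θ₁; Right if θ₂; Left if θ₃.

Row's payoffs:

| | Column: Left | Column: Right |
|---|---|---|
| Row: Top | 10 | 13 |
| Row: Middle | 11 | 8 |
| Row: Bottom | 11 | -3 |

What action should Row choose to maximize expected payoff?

Compute Row's expected payoff for each action, taking the expectation over Column's type.
E[Top] = 0.125·(10) + 0.375·(13) + 0.5·(10) = 11.125
E[Middle] = 0.125·(11) + 0.375·(8) + 0.5·(11) = 9.875
E[Bottom] = 0.125·(11) + 0.375·(-3) + 0.5·(11) = 5.75
Best response: Top (11.125 is the largest).

Top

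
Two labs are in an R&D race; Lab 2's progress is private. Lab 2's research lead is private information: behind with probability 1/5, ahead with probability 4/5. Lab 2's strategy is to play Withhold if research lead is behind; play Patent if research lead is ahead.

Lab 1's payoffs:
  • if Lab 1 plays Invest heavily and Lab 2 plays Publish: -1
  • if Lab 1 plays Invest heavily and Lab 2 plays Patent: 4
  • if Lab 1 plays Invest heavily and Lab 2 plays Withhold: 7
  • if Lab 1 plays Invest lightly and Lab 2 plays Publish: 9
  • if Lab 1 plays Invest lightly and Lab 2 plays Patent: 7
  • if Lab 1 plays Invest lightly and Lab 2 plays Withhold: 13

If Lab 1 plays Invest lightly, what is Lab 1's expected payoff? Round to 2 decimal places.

E[Invest lightly] = 1/5·13 + 4/5·7 = 13/5 + 28/5 = 41/5

8.20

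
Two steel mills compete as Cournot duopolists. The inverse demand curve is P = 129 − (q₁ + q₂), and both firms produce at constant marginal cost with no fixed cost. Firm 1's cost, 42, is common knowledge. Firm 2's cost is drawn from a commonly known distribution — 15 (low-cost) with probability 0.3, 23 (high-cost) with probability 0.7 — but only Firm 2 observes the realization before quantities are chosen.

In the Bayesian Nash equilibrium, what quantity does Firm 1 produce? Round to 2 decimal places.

21.87

Type-c best response for Firm 2: q₂(c) = (129 − c)/2 − q₁/2.
Firm 1 maximizes expected profit; its first-order condition is 129 − 2q₁ − E[q₂] − 42 = 0.
Substituting E[q₂] and solving: E[c₂] = 20.6, so q₁ = (129 − 2·42 + 20.6)/3 = 21.8667.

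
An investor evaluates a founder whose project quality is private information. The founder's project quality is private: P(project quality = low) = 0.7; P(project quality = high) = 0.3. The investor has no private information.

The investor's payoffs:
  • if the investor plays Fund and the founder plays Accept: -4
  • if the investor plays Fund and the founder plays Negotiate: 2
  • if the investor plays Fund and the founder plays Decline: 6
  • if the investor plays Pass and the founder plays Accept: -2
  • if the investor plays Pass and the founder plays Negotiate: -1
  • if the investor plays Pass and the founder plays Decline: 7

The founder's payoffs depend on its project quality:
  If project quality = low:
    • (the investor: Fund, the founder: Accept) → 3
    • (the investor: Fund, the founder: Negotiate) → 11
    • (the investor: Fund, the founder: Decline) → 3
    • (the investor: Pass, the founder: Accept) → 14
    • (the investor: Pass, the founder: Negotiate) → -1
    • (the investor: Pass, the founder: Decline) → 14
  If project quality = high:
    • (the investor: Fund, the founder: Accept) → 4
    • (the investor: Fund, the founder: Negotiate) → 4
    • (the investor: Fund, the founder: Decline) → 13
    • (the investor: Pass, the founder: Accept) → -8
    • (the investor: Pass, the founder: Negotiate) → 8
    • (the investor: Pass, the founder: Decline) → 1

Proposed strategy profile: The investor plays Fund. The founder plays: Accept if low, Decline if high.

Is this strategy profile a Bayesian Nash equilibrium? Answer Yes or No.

No

The investor plays Fund: E[Fund] = 0.7·(-4) + 0.3·(6) = -1; E[Pass] = 0.7. Not best-responding. ✗
The founder (project quality low), facing Fund: Accept gives 3, Negotiate gives 11, Decline gives 3. Proposed Accept is not best — profitable deviation exists. ✗
The founder (project quality high), facing Fund: Accept gives 4, Negotiate gives 4, Decline gives 13. Proposed Decline is best. ✓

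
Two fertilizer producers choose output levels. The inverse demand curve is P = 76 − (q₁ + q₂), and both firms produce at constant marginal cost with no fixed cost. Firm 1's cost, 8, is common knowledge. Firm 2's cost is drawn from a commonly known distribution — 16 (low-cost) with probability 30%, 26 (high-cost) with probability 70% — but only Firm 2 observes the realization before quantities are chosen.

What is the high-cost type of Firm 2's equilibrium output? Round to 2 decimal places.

Firm 2 with cost c maximizes (76 − (q₁+q₂) − c)·q₂, giving q₂(c) = (76 − c − q₁)/2.
E[c₂] = 0.3·16 + 0.7·26 = 23
Firm 1's FOC against E[q₂] yields q₁ = (76 − 2·8 + E[c₂])/3 = (76 − 16 + 23)/3 = 27.6667.
q₂(high-cost) = (76 − 26 − 27.6667)/2 = 11.1667.

11.17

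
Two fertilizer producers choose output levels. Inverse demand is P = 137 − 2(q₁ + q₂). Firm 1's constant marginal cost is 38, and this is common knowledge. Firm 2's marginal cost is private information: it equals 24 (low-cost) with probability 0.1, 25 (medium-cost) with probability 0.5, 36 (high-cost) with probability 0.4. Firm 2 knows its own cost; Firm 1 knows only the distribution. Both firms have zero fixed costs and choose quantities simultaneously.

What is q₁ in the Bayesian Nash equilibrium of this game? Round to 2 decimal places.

Firm 2 with cost c maximizes (137 − 2(q₁+q₂) − c)·q₂, giving q₂(c) = (137 − c − 2q₁)/4.
E[c₂] = 0.1·24 + 0.5·25 + 0.4·36 = 29.3
Firm 1's FOC against E[q₂] yields q₁ = (137 − 2·38 + E[c₂])/6 = (137 − 76 + 29.3)/6 = 15.05.

15.05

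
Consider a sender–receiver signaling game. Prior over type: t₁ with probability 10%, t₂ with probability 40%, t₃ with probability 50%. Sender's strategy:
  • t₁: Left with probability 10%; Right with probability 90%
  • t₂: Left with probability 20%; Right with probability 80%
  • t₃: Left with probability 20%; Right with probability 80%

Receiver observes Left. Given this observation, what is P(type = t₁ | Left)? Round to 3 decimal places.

0.053

Apply Bayes' rule using the sender's strategy as the likelihood.
P(Left) = 0.1·0.1 + 0.4·0.2 + 0.5·0.2 = 0.19
P(t₁ | Left) = (0.1·0.1) / 0.19 = 0.01 / 0.19 = 0.0526316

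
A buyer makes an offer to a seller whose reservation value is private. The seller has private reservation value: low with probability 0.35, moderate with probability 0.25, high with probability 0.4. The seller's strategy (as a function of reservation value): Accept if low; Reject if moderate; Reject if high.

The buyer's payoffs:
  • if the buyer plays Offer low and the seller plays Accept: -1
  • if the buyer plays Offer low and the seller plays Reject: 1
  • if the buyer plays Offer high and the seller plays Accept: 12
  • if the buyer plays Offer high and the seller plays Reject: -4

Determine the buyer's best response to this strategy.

E[Offer low] = 0.35·(-1) + 0.25·(1) + 0.4·(1) = 0.3
E[Offer high] = 0.35·(12) + 0.25·(-4) + 0.4·(-4) = 1.6
Best response: Offer high (1.6 is the largest).

Offer high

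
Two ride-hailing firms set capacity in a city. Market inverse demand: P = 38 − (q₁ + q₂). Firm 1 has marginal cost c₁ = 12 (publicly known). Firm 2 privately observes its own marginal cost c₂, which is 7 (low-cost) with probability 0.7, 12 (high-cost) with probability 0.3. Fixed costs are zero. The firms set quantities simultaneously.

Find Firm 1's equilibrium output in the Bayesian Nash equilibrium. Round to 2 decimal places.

7.50

Firm 2 with cost c maximizes (38 − (q₁+q₂) − c)·q₂, giving q₂(c) = (38 − c − q₁)/2.
E[c₂] = 0.7·7 + 0.3·12 = 8.5
Firm 1's FOC against E[q₂] yields q₁ = (38 − 2·12 + E[c₂])/3 = (38 − 24 + 8.5)/3 = 7.5.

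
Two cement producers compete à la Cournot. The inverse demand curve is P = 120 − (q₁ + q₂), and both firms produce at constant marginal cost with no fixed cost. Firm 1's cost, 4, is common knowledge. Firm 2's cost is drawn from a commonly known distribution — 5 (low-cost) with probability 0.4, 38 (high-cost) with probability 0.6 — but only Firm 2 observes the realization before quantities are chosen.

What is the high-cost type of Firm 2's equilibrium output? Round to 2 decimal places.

18.20

Type-c best response for Firm 2: q₂(c) = (120 − c)/2 − q₁/2.
Firm 1 maximizes expected profit; its first-order condition is 120 − 2q₁ − E[q₂] − 4 = 0.
Substituting E[q₂] and solving: E[c₂] = 24.8, so q₁ = (120 − 2·4 + 24.8)/3 = 45.6.
q₂(high-cost) = (120 − 38 − 45.6)/2 = 18.2.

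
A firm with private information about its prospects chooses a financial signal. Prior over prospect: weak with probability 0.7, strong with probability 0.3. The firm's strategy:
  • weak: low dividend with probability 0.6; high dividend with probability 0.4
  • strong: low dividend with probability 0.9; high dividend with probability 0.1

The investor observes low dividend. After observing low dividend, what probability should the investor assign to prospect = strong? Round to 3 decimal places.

Apply Bayes' rule using the sender's strategy as the likelihood.
P(low dividend) = 0.7·0.6 + 0.3·0.9 = 0.69
P(strong | low dividend) = (0.3·0.9) / 0.69 = 0.27 / 0.69 = 0.391304

0.391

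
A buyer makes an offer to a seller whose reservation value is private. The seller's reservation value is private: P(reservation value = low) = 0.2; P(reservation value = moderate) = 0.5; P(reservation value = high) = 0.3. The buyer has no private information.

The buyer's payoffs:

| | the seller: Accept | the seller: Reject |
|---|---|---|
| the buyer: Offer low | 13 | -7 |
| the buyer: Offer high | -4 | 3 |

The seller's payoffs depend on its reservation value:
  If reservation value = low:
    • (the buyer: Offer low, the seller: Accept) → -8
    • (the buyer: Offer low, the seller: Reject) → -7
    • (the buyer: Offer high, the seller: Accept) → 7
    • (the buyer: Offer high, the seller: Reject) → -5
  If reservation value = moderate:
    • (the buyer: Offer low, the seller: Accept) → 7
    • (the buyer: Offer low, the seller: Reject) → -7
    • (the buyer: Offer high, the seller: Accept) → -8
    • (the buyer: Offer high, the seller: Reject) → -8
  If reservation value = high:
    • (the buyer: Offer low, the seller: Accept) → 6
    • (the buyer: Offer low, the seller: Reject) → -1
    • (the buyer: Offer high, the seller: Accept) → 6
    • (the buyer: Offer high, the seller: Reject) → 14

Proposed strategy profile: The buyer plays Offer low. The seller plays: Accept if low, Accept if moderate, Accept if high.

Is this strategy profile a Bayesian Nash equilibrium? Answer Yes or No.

The buyer plays Offer low: E[Offer low] = 0.2·(13) + 0.5·(13) + 0.3·(13) = 13; E[Offer high] = -4. Best-responding. ✓
The seller (reservation value low), facing Offer low: Accept gives -8, Reject gives -7. Proposed Accept is not best — profitable deviation exists. ✗
The seller (reservation value moderate), facing Offer low: Accept gives 7, Reject gives -7. Proposed Accept is best. ✓
The seller (reservation value high), facing Offer low: Accept gives 6, Reject gives -1. Proposed Accept is best. ✓

No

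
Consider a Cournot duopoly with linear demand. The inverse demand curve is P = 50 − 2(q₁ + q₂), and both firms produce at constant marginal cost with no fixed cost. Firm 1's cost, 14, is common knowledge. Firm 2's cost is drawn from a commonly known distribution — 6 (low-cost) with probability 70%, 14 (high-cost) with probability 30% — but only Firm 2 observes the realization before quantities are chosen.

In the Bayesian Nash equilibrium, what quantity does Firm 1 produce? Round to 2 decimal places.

Firm 2 with cost c maximizes (50 − 2(q₁+q₂) − c)·q₂, giving q₂(c) = (50 − c − 2q₁)/4.
E[c₂] = 0.7·6 + 0.3·14 = 8.4
Firm 1's FOC against E[q₂] yields q₁ = (50 − 2·14 + E[c₂])/6 = (50 − 28 + 8.4)/6 = 5.06667.

5.07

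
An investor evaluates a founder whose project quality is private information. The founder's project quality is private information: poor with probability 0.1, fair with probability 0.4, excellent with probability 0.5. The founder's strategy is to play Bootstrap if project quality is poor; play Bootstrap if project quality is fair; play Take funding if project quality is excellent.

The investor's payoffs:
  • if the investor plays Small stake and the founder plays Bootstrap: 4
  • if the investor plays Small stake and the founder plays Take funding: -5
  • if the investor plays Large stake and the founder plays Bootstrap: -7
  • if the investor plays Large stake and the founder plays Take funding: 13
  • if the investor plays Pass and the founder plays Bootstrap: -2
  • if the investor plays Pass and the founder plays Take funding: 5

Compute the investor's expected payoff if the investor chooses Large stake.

E[Large stake] = 0.1·(-7) + 0.4·(-7) + 0.5·13 = (-0.7) + (-2.8) + 6.5 = 3

3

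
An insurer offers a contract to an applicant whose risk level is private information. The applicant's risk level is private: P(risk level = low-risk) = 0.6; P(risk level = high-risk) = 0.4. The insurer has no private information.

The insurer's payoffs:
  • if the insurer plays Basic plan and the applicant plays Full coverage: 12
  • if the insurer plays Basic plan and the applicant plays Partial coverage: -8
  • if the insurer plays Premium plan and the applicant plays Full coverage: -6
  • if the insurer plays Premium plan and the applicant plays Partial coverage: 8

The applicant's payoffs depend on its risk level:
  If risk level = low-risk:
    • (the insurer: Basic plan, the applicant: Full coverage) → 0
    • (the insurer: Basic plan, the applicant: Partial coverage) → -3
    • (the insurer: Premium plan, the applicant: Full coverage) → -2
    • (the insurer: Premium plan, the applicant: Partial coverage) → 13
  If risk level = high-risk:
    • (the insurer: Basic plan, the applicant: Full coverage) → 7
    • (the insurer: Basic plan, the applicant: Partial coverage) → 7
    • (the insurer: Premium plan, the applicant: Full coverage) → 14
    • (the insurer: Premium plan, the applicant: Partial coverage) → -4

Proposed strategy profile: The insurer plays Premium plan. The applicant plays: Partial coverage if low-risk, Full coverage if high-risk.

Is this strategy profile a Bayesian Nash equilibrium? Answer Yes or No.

Yes

The insurer plays Premium plan: E[Premium plan] = 0.6·(8) + 0.4·(-6) = 2.4; E[Basic plan] = 0. Best-responding. ✓
The applicant (risk level low-risk), facing Premium plan: Full coverage gives -2, Partial coverage gives 13. Proposed Partial coverage is best. ✓
The applicant (risk level high-risk), facing Premium plan: Full coverage gives 14, Partial coverage gives -4. Proposed Full coverage is best. ✓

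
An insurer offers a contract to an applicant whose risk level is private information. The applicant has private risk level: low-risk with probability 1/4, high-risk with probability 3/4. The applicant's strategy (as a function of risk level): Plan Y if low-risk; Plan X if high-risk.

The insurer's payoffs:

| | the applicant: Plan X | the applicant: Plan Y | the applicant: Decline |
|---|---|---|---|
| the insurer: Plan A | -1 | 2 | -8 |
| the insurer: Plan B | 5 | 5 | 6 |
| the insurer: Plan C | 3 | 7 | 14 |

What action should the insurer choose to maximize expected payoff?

E[Plan A] = 1/4·(2) + 3/4·(-1) = -1/4
E[Plan B] = 1/4·(5) + 3/4·(5) = 5
E[Plan C] = 1/4·(7) + 3/4·(3) = 4
Best response: Plan B (5 is the largest).

Plan B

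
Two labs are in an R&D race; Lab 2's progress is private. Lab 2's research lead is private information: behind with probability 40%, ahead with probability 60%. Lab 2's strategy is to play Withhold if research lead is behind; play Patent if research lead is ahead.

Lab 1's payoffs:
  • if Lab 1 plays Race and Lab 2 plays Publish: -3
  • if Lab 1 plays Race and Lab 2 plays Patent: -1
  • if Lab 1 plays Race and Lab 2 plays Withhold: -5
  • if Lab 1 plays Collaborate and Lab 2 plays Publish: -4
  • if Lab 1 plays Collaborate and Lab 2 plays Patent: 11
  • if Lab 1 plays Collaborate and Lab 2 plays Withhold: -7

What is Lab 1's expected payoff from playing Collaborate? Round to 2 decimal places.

3.80

E[Collaborate] = 0.4·(-7) + 0.6·11 = (-2.8) + 6.6 = 3.8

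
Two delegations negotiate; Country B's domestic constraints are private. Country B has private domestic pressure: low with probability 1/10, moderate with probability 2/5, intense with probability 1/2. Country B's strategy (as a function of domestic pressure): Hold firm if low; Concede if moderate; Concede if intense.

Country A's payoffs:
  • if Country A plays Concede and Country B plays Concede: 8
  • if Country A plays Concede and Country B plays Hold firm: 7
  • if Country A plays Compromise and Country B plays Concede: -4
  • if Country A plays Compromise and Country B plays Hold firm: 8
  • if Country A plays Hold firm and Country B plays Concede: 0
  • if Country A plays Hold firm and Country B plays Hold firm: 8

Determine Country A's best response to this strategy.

Compute Country A's expected payoff for each action, taking the expectation over Country B's type.
E[Concede] = 1/10·(7) + 2/5·(8) + 1/2·(8) = 79/10
E[Compromise] = 1/10·(8) + 2/5·(-4) + 1/2·(-4) = -14/5
E[Hold firm] = 1/10·(8) + 2/5·(0) + 1/2·(0) = 4/5
Best response: Concede (79/10 is the largest).

Concede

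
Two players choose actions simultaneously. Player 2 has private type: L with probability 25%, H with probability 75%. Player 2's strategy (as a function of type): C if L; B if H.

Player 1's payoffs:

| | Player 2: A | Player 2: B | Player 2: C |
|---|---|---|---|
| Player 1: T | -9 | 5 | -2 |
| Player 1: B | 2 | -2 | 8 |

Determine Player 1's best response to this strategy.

E[T] = 0.25·(-2) + 0.75·(5) = 3.25
E[B] = 0.25·(8) + 0.75·(-2) = 0.5
Best response: T (3.25 is the largest).

T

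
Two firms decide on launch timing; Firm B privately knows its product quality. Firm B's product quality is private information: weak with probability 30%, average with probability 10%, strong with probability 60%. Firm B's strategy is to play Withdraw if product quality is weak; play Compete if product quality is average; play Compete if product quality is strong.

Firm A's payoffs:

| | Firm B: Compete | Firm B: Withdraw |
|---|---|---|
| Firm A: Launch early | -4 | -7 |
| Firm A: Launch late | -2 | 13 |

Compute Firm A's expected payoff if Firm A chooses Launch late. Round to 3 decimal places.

2.500

E[Launch late] = 0.3·13 + 0.1·(-2) + 0.6·(-2) = 3.9 + (-0.2) + (-1.2) = 2.5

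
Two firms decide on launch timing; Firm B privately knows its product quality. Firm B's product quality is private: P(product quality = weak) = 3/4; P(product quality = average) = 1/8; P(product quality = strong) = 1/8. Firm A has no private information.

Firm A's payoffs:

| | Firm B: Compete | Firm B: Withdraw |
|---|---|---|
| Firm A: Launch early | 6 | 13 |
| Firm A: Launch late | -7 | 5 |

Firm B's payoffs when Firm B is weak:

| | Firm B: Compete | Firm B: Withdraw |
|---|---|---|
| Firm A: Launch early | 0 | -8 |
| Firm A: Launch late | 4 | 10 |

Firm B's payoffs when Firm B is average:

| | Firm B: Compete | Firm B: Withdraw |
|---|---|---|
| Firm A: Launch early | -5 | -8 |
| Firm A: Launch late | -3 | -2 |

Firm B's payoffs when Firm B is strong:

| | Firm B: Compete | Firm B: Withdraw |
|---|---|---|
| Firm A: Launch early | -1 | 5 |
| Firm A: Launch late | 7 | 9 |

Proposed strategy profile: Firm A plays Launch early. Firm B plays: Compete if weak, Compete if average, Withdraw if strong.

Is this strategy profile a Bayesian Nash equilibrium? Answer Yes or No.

Yes

A profile is a BNE iff every type of every player is best-responding given beliefs about the other side.
Firm A plays Launch early: E[Launch early] = 3/4·(6) + 1/8·(6) + 1/8·(13) = 55/8; E[Launch late] = -11/2. Best-responding. ✓
Firm B (product quality weak), facing Launch early: Compete gives 0, Withdraw gives -8. Proposed Compete is best. ✓
Firm B (product quality average), facing Launch early: Compete gives -5, Withdraw gives -8. Proposed Compete is best. ✓
Firm B (product quality strong), facing Launch early: Compete gives -1, Withdraw gives 5. Proposed Withdraw is best. ✓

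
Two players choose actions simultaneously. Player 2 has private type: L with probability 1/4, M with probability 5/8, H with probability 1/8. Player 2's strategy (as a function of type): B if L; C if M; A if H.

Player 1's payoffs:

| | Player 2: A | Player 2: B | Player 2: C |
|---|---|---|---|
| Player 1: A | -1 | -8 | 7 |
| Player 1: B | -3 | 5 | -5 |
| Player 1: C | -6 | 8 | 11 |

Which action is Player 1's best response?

C

Compute Player 1's expected payoff for each action, taking the expectation over Player 2's type.
E[A] = 1/4·(-8) + 5/8·(7) + 1/8·(-1) = 9/4
E[B] = 1/4·(5) + 5/8·(-5) + 1/8·(-3) = -9/4
E[C] = 1/4·(8) + 5/8·(11) + 1/8·(-6) = 65/8
Best response: C (65/8 is the largest).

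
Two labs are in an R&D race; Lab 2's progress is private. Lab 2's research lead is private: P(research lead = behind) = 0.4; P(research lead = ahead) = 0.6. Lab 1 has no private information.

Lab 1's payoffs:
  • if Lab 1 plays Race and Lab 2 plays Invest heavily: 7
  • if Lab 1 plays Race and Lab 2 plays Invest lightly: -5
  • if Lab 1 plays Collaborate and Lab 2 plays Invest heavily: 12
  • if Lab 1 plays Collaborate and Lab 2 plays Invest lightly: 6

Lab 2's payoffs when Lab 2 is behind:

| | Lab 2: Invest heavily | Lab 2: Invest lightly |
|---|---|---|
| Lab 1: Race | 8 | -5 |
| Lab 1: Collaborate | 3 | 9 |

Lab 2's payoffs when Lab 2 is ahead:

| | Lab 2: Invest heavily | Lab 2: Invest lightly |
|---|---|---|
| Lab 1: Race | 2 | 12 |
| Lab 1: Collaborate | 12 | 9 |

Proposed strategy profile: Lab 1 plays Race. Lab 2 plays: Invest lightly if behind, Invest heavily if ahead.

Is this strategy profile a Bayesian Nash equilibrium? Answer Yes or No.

No

A profile is a BNE iff every type of every player is best-responding given beliefs about the other side.
Lab 1 plays Race: E[Race] = 0.4·(-5) + 0.6·(7) = 2.2; E[Collaborate] = 9.6. Not best-responding. ✗
Lab 2 (research lead behind), facing Race: Invest heavily gives 8, Invest lightly gives -5. Proposed Invest lightly is not best — profitable deviation exists. ✗
Lab 2 (research lead ahead), facing Race: Invest heavily gives 2, Invest lightly gives 12. Proposed Invest heavily is not best — profitable deviation exists. ✗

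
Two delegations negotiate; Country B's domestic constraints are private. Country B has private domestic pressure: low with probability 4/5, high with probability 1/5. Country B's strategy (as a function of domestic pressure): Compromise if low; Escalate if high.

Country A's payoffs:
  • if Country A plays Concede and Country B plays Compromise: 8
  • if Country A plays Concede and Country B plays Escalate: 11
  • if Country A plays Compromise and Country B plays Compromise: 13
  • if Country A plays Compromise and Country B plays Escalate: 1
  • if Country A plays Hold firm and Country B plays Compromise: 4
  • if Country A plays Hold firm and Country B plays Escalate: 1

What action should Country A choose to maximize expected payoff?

E[Concede] = 4/5·(8) + 1/5·(11) = 43/5
E[Compromise] = 4/5·(13) + 1/5·(1) = 53/5
E[Hold firm] = 4/5·(4) + 1/5·(1) = 17/5
Best response: Compromise (53/5 is the largest).

Compromise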